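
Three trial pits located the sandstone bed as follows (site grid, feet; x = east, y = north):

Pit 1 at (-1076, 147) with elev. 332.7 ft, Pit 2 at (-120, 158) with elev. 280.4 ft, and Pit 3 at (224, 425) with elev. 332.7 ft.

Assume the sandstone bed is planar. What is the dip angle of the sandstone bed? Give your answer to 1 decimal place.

Let the plane be z = a·x + b·y + c.
Pit 2−Pit 1: 956a + 11b = −52.3;  Pit 3−Pit 1: 1300a + 278b = 0.
Solving gives a = −0.05782, b = 0.27037.
Gradient magnitude |∇z| = √(a² + b²) = √(0.00334 + 0.07310) = 0.27649.
True dip = arctan(0.27649) = 15.5°, dipping toward SSE (azimuth ≈ 168°).

15.5°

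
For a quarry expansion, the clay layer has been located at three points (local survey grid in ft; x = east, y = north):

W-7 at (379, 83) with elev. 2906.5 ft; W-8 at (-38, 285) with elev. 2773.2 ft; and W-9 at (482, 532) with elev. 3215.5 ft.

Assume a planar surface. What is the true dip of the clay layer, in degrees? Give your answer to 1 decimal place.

Let the plane be z = a·x + b·y + c.
W-8−W-7: −417a + 202b = −133.3;  W-9−W-7: 103a + 449b = 309.
Solving gives a = 0.58772, b = 0.55337.
Gradient magnitude |∇z| = √(a² + b²) = √(0.34542 + 0.30622) = 0.80724.
True dip = arctan(0.80724) = 38.9°, dipping toward SW (azimuth ≈ 227°).

38.9°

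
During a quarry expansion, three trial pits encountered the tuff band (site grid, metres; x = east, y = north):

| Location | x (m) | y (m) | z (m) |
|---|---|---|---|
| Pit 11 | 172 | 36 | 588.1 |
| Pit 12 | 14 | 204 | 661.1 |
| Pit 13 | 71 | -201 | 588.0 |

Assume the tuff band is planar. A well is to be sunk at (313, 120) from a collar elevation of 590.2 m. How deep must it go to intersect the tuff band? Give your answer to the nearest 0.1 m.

35.5 m

Two edge vectors: Pit 11→Pit 12 = (-158, 168, 73), Pit 11→Pit 13 = (-101, -237, -0.1).
Normal n = (Pit 11→Pit 12) × (Pit 11→Pit 13) = (17284.2, -7388.8, 54414).
So ∂z/∂x = −n_x/n_z = −0.31764 and ∂z/∂y = −n_y/n_z = 0.13579.
Intercept c from Pit 11: 588.1 + 54.63 − 4.89 = 637.85.
At (313, 120): z_contact = −99.42 + 16.29 + 637.85 = 554.72 m.
Depth below ground = 590.2 − 554.72 = 35.5 m.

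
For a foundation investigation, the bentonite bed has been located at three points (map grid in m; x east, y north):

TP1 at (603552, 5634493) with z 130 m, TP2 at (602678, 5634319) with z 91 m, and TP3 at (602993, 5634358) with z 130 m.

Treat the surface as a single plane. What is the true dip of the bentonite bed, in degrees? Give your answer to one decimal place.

Let the plane be z = a·x + b·y + c.
TP2−TP1: −874a − 174b = −39;  TP3−TP1: −559a − 135b = 0.
Solving gives a = 0.25405, b = −1.05197.
Gradient magnitude |∇z| = √(a² + b²) = √(0.06454 + 1.10664) = 1.08221.
True dip = arctan(1.08221) = 47.3°, dipping toward NNW (azimuth ≈ 346°).

47.3°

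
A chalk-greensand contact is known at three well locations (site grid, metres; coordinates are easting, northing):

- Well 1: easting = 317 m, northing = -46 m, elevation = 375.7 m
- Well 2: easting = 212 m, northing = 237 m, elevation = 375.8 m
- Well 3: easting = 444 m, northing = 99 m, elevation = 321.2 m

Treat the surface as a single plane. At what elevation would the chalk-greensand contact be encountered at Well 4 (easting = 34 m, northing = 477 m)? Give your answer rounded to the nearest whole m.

403 m

Let the plane be z = a·easting + b·northing + c.
Well 2−Well 1: −105a + 283b = 0.1;  Well 3−Well 1: 127a + 145b = −54.5.
Solving gives a = −0.30172, b = −0.11159.
Then c = 375.7 − a·317 − b·-46 = 466.21.
At (34, 477): z = −10.3 − 53.2 + 466.21 = 402.7 m.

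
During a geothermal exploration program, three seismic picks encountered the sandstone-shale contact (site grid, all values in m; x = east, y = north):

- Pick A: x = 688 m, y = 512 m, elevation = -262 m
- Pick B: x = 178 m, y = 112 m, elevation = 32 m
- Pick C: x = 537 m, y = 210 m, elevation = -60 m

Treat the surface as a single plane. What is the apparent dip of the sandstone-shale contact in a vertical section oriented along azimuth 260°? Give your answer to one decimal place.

Two edge vectors: Pick A→Pick B = (-510, -400, 294), Pick A→Pick C = (-151, -302, 202).
Normal n = (Pick A→Pick B) × (Pick A→Pick C) = (7988, 58626, 93620).
So ∂z/∂x = −n_x/n_z = −0.08532 and ∂z/∂y = −n_y/n_z = −0.62621.
Unit vector along 260° is (sin 260°, cos 260°) = (-0.9848, -0.1736).
Slope in that direction = a·(-0.9848) + b·(-0.1736) = 0.19277.
Apparent dip = arctan|0.19277| = 10.9° (true dip is 32.3°, so apparent ≤ true as expected).

10.9°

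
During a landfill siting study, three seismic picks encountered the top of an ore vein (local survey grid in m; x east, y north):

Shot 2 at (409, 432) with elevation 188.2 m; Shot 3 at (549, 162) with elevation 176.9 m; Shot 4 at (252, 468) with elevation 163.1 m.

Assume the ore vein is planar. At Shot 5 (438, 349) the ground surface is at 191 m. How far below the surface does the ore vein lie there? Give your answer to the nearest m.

Two edge vectors: Shot 2→Shot 3 = (140, -270, -11.3), Shot 2→Shot 4 = (-157, 36, -25.1).
Normal n = (Shot 2→Shot 3) × (Shot 2→Shot 4) = (7183.8, 5288.1, -37350).
So ∂z/∂x = −n_x/n_z = 0.19234 and ∂z/∂y = −n_y/n_z = 0.14158.
Intercept c from Shot 2: 188.2 − 78.67 − 61.16 = 48.37.
At (438, 349): z_contact = 84.2 + 49.4 + 48.37 = 182.0 m.
Depth below ground = 191 − 182.0 = 9 m.

9 m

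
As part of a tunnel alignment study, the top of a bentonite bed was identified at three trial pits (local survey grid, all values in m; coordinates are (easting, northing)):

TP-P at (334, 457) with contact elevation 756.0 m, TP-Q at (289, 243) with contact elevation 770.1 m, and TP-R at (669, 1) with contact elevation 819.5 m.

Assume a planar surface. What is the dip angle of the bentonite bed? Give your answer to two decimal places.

Two edge vectors: TP-P→TP-Q = (-45, -214, 14.1), TP-P→TP-R = (335, -456, 63.5).
Normal n = (TP-P→TP-Q) × (TP-P→TP-R) = (-7159.4, 7581, 92210).
So ∂z/∂E = −n_x/n_z = 0.07764 and ∂z/∂N = −n_y/n_z = −0.08221.
Gradient magnitude |∇z| = √(a² + b²) = √(0.00603 + 0.00676) = 0.11308.
True dip = arctan(0.11308) = 6.45°, dipping toward NW (azimuth ≈ 317°).

6.45°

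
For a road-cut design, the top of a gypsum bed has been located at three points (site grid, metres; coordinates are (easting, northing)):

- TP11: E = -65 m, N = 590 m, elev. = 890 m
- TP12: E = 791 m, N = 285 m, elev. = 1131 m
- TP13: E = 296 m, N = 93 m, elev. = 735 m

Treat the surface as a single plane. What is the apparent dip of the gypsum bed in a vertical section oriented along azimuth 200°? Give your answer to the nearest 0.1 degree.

Two edge vectors: TP11→TP12 = (856, -305, 241), TP11→TP13 = (361, -497, -155).
Normal n = (TP11→TP12) × (TP11→TP13) = (167052, 219681, -315327).
So ∂z/∂E = −n_x/n_z = 0.52977 and ∂z/∂N = −n_y/n_z = 0.69668.
Unit vector along 200° is (sin 200°, cos 200°) = (-0.3420, -0.9397).
Slope in that direction = a·(-0.3420) + b·(-0.9397) = −0.83586.
Apparent dip = arctan|0.83586| = 39.9° (true dip is 41.2°, so apparent ≤ true as expected).

39.9°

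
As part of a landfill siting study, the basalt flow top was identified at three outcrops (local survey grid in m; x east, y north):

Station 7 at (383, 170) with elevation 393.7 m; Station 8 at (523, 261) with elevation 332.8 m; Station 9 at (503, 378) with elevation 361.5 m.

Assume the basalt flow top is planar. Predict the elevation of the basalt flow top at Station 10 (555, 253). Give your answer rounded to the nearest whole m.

314 m

Let the plane be z = a·x + b·y + c.
Station 8−Station 7: 140a + 91b = −60.9;  Station 9−Station 7: 120a + 208b = −32.2.
Solving gives a = −0.53500, b = 0.15385.
Then c = 393.7 − a·383 − b·170 = 572.45.
At (555, 253): z = −296.9 + 38.9 + 572.45 = 314.4 m.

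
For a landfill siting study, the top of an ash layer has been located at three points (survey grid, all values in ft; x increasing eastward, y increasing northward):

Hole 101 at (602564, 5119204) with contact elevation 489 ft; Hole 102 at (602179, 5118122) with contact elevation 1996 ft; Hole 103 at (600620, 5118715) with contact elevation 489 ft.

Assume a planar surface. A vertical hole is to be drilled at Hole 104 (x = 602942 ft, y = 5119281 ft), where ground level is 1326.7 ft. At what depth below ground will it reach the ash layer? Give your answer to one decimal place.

810.0 ft

Let the plane be z = a·x + b·y + c.
Hole 102−Hole 101: −385a − 1082b = 1507;  Hole 103−Hole 101: −1944a − 489b = 0.
Solving gives a = 0.384787455, b = −1.529707181.
Then c = 489 − a·602564 − b·5119204 = 7599513.05.
At (602942, 5119281): z_contact = 232004.52 − 7831000.91 + 7599513.05 = 516.66 ft.
Depth below ground = 1326.7 − 516.66 = 810.0 ft.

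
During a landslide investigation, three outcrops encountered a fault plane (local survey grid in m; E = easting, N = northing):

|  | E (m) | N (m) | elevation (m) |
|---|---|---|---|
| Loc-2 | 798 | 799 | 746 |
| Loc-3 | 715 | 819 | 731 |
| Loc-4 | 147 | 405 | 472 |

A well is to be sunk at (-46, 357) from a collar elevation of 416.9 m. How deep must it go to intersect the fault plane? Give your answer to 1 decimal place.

Let the plane be z = a·E + b·N + c.
Loc-3−Loc-2: −83a + 20b = −15;  Loc-4−Loc-2: −651a − 394b = −274.
Solving gives a = 0.24911, b = 0.28382.
Then c = 746 − a·798 − b·799 = 320.43.
At (-46, 357): z_contact = −11.46 + 101.33 + 320.43 = 410.30 m.
Depth below ground = 416.9 − 410.30 = 6.6 m.

6.6 m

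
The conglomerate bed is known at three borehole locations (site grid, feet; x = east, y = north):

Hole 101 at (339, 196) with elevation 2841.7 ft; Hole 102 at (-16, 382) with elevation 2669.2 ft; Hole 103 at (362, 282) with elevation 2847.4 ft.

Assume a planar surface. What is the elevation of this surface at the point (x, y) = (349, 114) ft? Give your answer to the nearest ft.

2851 ft

Two edge vectors: Hole 101→Hole 102 = (-355, 186, -172.5), Hole 101→Hole 103 = (23, 86, 5.7).
Normal n = (Hole 101→Hole 102) × (Hole 101→Hole 103) = (15895.2, -1944, -34808).
So ∂z/∂x = −n_x/n_z = 0.45665 and ∂z/∂y = −n_y/n_z = −0.05585.
Intercept c from Hole 101: 2841.7 − 154.81 + 10.95 = 2697.84.
At (349, 114): z = 159.4 − 6.4 + 2697.84 = 2850.8 ft.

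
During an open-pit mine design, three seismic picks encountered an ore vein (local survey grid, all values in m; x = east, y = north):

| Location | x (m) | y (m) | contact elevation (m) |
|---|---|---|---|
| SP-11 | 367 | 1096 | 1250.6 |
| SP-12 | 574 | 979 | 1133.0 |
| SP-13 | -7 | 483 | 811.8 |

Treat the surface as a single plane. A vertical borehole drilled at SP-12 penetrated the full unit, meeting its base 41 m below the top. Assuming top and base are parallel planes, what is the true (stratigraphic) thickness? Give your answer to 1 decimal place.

Two edge vectors: SP-11→SP-12 = (207, -117, -117.6), SP-11→SP-13 = (-374, -613, -438.8).
Normal n = (SP-11→SP-12) × (SP-11→SP-13) = (-20749.2, 134814, -170649).
So ∂z/∂x = −n_x/n_z = −0.12159 and ∂z/∂y = −n_y/n_z = 0.79001.
|∇z| = √(a²+b²) = 0.79931, so dip δ = arctan(0.79931) = 38.64°.
True thickness = vertical thickness × cos δ = 41 × cos 38.64° = 32.0 m.

32.0 m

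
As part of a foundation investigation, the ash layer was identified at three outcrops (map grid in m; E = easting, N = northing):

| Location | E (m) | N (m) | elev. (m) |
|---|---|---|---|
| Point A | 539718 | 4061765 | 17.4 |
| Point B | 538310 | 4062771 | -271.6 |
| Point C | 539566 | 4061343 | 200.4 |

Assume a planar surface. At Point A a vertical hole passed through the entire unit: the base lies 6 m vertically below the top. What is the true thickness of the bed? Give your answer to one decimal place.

5.5 m

Let the plane be z = a·E + b·N + c.
Point B−Point A: −1408a + 1006b = −289;  Point C−Point A: −152a − 422b = 183.
Solving gives a = −0.08318, b = −0.40369.
|∇z| = √(a²+b²) = 0.41217, so dip δ = arctan(0.41217) = 22.40°.
True thickness = vertical thickness × cos δ = 6 × cos 22.40° = 5.5 m.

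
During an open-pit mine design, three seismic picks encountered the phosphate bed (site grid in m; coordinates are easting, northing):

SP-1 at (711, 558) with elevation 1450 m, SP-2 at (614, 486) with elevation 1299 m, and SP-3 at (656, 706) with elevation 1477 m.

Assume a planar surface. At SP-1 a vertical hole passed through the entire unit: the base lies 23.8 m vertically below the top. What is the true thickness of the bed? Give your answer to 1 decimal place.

14.8 m

Two edge vectors: SP-1→SP-2 = (-97, -72, -151), SP-1→SP-3 = (-55, 148, 27).
Normal n = (SP-1→SP-2) × (SP-1→SP-3) = (20404, 10924, -18316).
So ∂z/∂easting = −n_x/n_z = 1.11400 and ∂z/∂northing = −n_y/n_z = 0.59642.
|∇z| = √(a²+b²) = 1.26361, so dip δ = arctan(1.26361) = 51.64°.
True thickness = vertical thickness × cos δ = 23.8 × cos 51.64° = 14.8 m.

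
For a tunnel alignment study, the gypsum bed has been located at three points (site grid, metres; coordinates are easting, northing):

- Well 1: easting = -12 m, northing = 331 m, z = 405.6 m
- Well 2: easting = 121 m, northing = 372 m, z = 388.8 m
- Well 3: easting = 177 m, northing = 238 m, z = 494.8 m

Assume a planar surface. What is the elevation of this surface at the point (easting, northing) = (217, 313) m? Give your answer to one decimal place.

442.9 m

Two edge vectors: Well 1→Well 2 = (133, 41, -16.8), Well 1→Well 3 = (189, -93, 89.2).
Normal n = (Well 1→Well 2) × (Well 1→Well 3) = (2094.8, -15038.8, -20118).
So ∂z/∂easting = −n_x/n_z = 0.10413 and ∂z/∂northing = −n_y/n_z = −0.74753.
Intercept c from Well 1: 405.6 + 1.25 + 247.43 = 654.28.
At (217, 313): z = 22.6 − 234.0 + 654.28 = 442.9 m.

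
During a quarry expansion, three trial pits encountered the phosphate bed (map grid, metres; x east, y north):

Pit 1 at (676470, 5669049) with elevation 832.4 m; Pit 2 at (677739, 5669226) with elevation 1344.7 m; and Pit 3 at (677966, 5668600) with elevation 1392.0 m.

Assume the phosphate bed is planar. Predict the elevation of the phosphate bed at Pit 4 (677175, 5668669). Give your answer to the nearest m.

Let the plane be z = a·x + b·y + c.
Pit 2−Pit 1: 1269a + 177b = 512.3;  Pit 3−Pit 1: 1496a − 449b = 559.6.
Solving gives a = 0.39429972, b = 0.06742178.
Then c = 832.4 − a·676470 − b·5669049 = −648116.92.
At (677175, 5668669): z = 267009.9 + 382191.8 − 648116.92 = 1084.8 m.

1085 m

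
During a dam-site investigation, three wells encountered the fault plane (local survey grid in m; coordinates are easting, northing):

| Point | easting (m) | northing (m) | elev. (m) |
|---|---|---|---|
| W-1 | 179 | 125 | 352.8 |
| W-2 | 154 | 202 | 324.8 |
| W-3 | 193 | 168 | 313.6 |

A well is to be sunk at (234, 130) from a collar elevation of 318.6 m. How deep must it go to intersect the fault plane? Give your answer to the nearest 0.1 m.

Let the plane be z = a·easting + b·northing + c.
W-2−W-1: −25a + 77b = −28;  W-3−W-1: 14a + 43b = −39.2.
Solving gives a = −0.84273, b = −0.63725.
Then c = 352.8 − a·179 − b·125 = 583.31.
At (234, 130): z_contact = −197.20 − 82.84 + 583.31 = 303.26 m.
Depth below ground = 318.6 − 303.26 = 15.3 m.

15.3 m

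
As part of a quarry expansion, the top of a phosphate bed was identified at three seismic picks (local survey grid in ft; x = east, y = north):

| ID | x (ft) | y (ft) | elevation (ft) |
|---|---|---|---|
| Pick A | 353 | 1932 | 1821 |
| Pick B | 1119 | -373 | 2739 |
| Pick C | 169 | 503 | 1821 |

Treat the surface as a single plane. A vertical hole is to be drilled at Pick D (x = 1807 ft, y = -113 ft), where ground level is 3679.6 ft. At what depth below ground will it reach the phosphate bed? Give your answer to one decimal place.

Two edge vectors: Pick A→Pick B = (766, -2305, 918), Pick A→Pick C = (-184, -1429, 0).
Normal n = (Pick A→Pick B) × (Pick A→Pick C) = (1311822, -168912, -1518734).
So ∂z/∂x = −n_x/n_z = 0.863760 and ∂z/∂y = −n_y/n_z = −0.111219.
Intercept c from Pick A: 1821 − 304.91 + 214.88 = 1730.97.
At (1807, -113): z_contact = 1560.81 + 12.57 + 1730.97 = 3304.35 ft.
Depth below ground = 3679.6 − 3304.35 = 375.2 ft.

375.2 ft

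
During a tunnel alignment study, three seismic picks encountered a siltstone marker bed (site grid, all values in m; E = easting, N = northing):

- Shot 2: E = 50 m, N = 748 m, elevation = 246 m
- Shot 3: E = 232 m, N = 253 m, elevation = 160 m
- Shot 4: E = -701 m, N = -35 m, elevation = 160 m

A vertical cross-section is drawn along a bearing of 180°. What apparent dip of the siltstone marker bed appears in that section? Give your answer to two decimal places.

Two edge vectors: Shot 2→Shot 3 = (182, -495, -86), Shot 2→Shot 4 = (-751, -783, -86).
Normal n = (Shot 2→Shot 3) × (Shot 2→Shot 4) = (-24768, 80238, -514251).
So ∂z/∂E = −n_x/n_z = −0.04816 and ∂z/∂N = −n_y/n_z = 0.15603.
Unit vector along 180° is (sin 180°, cos 180°) = (0.0000, -1.0000).
Slope in that direction = a·(0.0000) + b·(-1.0000) = −0.15603.
Apparent dip = arctan|0.15603| = 8.87° (true dip is 9.3°, so apparent ≤ true as expected).

8.87°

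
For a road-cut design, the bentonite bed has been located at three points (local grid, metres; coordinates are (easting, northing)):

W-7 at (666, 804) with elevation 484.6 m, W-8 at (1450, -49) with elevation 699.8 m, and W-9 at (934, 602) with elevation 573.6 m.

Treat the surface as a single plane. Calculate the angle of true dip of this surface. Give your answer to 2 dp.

26.25°

Two edge vectors: W-7→W-8 = (784, -853, 215.2), W-7→W-9 = (268, -202, 89).
Normal n = (W-7→W-8) × (W-7→W-9) = (-32446.6, -12102.4, 70236).
So ∂z/∂E = −n_x/n_z = 0.46197 and ∂z/∂N = −n_y/n_z = 0.17231.
Gradient magnitude |∇z| = √(a² + b²) = √(0.21341 + 0.02969) = 0.49305.
True dip = arctan(0.49305) = 26.25°, dipping toward WSW (azimuth ≈ 250°).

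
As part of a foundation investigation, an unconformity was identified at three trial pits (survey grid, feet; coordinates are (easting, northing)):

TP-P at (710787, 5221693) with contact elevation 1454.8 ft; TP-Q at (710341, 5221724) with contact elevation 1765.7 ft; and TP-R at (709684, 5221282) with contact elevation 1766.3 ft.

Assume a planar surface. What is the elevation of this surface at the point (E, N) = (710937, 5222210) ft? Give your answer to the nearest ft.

Let the plane be z = a·E + b·N + c.
TP-Q−TP-P: −446a + 31b = 310.9;  TP-R−TP-P: −1103a − 411b = 311.5.
Solving gives a = −0.63189440, b = 0.93790638.
Then c = 1454.8 − a·710787 − b·5221693 = −4446862.06.
At (710937, 5222210): z = −449237.1 + 4897944.1 − 4446862.06 = 1844.9 ft.

1845 ft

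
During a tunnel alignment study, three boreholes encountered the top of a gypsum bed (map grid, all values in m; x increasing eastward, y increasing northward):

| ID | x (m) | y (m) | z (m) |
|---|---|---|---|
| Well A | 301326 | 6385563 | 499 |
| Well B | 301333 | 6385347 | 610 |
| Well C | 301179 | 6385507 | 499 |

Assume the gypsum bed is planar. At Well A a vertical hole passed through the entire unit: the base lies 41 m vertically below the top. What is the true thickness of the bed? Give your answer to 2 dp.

36.03 m

Let the plane be z = a·x + b·y + c.
Well B−Well A: 7a − 216b = 111;  Well C−Well A: −147a − 56b = 0.
Solving gives a = 0.19338, b = −0.50762.
|∇z| = √(a²+b²) = 0.54321, so dip δ = arctan(0.54321) = 28.51°.
True thickness = vertical thickness × cos δ = 41 × cos 28.51° = 36.03 m.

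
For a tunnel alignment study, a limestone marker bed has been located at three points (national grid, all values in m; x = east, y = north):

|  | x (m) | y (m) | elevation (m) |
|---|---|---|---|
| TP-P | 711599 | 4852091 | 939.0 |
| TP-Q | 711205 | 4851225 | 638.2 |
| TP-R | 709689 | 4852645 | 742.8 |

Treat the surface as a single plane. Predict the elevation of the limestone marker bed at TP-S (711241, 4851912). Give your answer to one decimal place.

Two edge vectors: TP-P→TP-Q = (-394, -866, -300.8), TP-P→TP-R = (-1910, 554, -196.2).
Normal n = (TP-P→TP-Q) × (TP-P→TP-R) = (336552.4, 497225.2, -1872336).
So ∂z/∂x = −n_x/n_z = 0.179750002 and ∂z/∂y = −n_y/n_z = 0.265564087.
Intercept c from TP-P: 939 − 127909.92 − 1288541.12 = −1415512.04.
At (711241, 4851912): z = 127845.6 + 1288493.6 − 1415512.04 = 827.1 m.

827.1 m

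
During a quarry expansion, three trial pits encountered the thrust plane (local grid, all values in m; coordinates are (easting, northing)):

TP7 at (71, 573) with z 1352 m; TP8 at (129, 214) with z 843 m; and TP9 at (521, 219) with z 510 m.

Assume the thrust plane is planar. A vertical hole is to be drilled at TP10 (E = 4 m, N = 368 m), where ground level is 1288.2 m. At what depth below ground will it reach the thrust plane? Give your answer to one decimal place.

Two edge vectors: TP7→TP8 = (58, -359, -509), TP7→TP9 = (450, -354, -842).
Normal n = (TP7→TP8) × (TP7→TP9) = (122092, -180214, 141018).
So ∂z/∂E = −n_x/n_z = −0.86579 and ∂z/∂N = −n_y/n_z = 1.27795.
Intercept c from TP7: 1352 + 61.47 − 732.27 = 681.21.
At (4, 368): z_contact = −3.46 + 470.29 + 681.21 = 1148.03 m.
Depth below ground = 1288.2 − 1148.03 = 140.2 m.

140.2 m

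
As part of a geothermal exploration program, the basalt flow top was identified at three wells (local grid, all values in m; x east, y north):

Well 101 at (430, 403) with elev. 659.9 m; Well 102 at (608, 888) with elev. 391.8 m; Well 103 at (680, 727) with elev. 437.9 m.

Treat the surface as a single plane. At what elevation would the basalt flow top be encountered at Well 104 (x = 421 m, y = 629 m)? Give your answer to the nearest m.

565 m

Let the plane be z = a·x + b·y + c.
Well 102−Well 101: 178a + 485b = −268.1;  Well 103−Well 101: 250a + 324b = −222.
Solving gives a = −0.32725, b = −0.43268.
Then c = 659.9 − a·430 − b·403 = 974.99.
At (421, 629): z = −137.8 − 272.2 + 974.99 = 565.1 m.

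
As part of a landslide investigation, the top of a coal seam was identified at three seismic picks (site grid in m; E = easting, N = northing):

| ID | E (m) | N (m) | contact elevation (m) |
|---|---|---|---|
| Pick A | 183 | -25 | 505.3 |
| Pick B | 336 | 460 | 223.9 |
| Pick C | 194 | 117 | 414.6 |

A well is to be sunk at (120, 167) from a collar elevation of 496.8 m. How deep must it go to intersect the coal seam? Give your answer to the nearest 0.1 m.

133.3 m

Two edge vectors: Pick A→Pick B = (153, 485, -281.4), Pick A→Pick C = (11, 142, -90.7).
Normal n = (Pick A→Pick B) × (Pick A→Pick C) = (-4030.7, 10781.7, 16391).
So ∂z/∂E = −n_x/n_z = 0.24591 and ∂z/∂N = −n_y/n_z = −0.65778.
Intercept c from Pick A: 505.3 − 45.00 − 16.44 = 443.85.
At (120, 167): z_contact = 29.51 − 109.85 + 443.85 = 363.51 m.
Depth below ground = 496.8 − 363.51 = 133.3 m.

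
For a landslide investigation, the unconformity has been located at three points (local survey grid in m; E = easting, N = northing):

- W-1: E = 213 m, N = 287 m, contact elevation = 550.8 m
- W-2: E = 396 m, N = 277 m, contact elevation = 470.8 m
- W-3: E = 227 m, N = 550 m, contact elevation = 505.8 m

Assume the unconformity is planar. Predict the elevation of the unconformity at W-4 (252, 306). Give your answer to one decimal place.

530.6 m

Let the plane be z = a·E + b·N + c.
W-2−W-1: 183a − 10b = −80;  W-3−W-1: 14a + 263b = −45.
Solving gives a = −0.44521, b = −0.14740.
Then c = 550.8 − a·213 − b·287 = 687.94.
At (252, 306): z = −112.2 − 45.1 + 687.94 = 530.6 m.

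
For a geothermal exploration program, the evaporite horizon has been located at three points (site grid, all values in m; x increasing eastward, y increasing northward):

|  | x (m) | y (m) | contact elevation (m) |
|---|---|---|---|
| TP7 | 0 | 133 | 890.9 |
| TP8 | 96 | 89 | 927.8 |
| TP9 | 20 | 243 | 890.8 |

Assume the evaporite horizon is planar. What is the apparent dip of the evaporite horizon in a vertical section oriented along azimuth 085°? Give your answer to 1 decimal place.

19.2°

Let the plane be z = a·x + b·y + c.
TP8−TP7: 96a − 44b = 36.9;  TP9−TP7: 20a + 110b = −0.1.
Solving gives a = 0.35442, b = −0.06535.
Unit vector along 085° is (sin 85°, cos 85°) = (0.9962, 0.0872).
Slope in that direction = a·(0.9962) + b·(0.0872) = 0.34738.
Apparent dip = arctan|0.34738| = 19.2° (true dip is 19.8°, so apparent ≤ true as expected).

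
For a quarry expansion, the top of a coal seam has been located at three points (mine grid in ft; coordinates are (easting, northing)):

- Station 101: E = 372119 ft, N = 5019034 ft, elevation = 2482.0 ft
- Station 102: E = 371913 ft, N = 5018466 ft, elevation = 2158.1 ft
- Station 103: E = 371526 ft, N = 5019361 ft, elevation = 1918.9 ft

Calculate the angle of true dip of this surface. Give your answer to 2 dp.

46.94°

Let the plane be z = a·E + b·N + c.
Station 102−Station 101: −206a − 568b = −323.9;  Station 103−Station 101: −593a + 327b = −563.1.
Solving gives a = 1.05337, b = 0.18822.
Gradient magnitude |∇z| = √(a² + b²) = √(1.10958 + 0.03543) = 1.07005.
True dip = arctan(1.07005) = 46.94°, dipping toward W (azimuth ≈ 260°).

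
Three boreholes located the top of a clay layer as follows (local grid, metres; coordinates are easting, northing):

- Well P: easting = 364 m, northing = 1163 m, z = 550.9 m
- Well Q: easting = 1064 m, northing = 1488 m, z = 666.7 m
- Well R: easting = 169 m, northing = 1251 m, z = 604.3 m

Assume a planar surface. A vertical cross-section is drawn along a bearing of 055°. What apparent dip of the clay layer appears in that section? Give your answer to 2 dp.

Let the plane be z = a·easting + b·northing + c.
Well Q−Well P: 700a + 325b = 115.8;  Well R−Well P: −195a + 88b = 53.4.
Solving gives a = −0.05733, b = 0.47978.
Unit vector along 055° is (sin 55°, cos 55°) = (0.8192, 0.5736).
Slope in that direction = a·(0.8192) + b·(0.5736) = 0.22823.
Apparent dip = arctan|0.22823| = 12.86° (true dip is 25.8°, so apparent ≤ true as expected).

12.86°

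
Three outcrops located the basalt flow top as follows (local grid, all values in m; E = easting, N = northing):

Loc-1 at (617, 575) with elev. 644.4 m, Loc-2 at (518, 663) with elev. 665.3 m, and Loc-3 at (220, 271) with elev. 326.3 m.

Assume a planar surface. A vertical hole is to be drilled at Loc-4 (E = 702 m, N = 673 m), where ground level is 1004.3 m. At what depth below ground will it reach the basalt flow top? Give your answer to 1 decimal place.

Two edge vectors: Loc-1→Loc-2 = (-99, 88, 20.9), Loc-1→Loc-3 = (-397, -304, -318.1).
Normal n = (Loc-1→Loc-2) × (Loc-1→Loc-3) = (-21639.2, -39789.2, 65032).
So ∂z/∂E = −n_x/n_z = 0.33275 and ∂z/∂N = −n_y/n_z = 0.61184.
Intercept c from Loc-1: 644.4 − 205.30 − 351.81 = 87.29.
At (702, 673): z_contact = 233.59 + 411.77 + 87.29 = 732.64 m.
Depth below ground = 1004.3 − 732.64 = 271.7 m.

271.7 m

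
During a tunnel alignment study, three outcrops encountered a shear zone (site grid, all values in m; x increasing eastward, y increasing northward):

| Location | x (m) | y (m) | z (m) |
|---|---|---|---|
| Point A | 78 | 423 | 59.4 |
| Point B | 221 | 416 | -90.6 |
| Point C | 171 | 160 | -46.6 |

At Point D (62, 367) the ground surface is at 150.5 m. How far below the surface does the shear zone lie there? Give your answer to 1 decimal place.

Let the plane be z = a·x + b·y + c.
Point B−Point A: 143a − 7b = −150;  Point C−Point A: 93a − 263b = −106.
Solving gives a = −1.04735, b = 0.03269.
Then c = 59.4 − a·78 − b·423 = 127.27.
At (62, 367): z_contact = −64.94 + 12.00 + 127.27 = 74.33 m.
Depth below ground = 150.5 − 74.33 = 76.2 m.

76.2 m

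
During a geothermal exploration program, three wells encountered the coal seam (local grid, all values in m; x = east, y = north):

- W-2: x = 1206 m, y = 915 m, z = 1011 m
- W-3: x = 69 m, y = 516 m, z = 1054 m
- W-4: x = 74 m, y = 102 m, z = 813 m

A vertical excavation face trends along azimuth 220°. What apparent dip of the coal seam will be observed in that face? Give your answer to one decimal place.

Two edge vectors: W-2→W-3 = (-1137, -399, 43), W-2→W-4 = (-1132, -813, -198).
Normal n = (W-2→W-3) × (W-2→W-4) = (113961, -273802, 472713).
So ∂z/∂x = −n_x/n_z = −0.24108 and ∂z/∂y = −n_y/n_z = 0.57921.
Unit vector along 220° is (sin 220°, cos 220°) = (-0.6428, -0.7660).
Slope in that direction = a·(-0.6428) + b·(-0.7660) = −0.28874.
Apparent dip = arctan|0.28874| = 16.1° (true dip is 32.1°, so apparent ≤ true as expected).

16.1°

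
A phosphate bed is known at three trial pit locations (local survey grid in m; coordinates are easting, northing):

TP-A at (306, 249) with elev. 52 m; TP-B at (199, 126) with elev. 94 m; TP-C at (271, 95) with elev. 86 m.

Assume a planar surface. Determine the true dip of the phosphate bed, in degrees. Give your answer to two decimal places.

Two edge vectors: TP-A→TP-B = (-107, -123, 42), TP-A→TP-C = (-35, -154, 34).
Normal n = (TP-A→TP-B) × (TP-A→TP-C) = (2286, 2168, 12173).
So ∂z/∂easting = −n_x/n_z = −0.18779 and ∂z/∂northing = −n_y/n_z = −0.17810.
Gradient magnitude |∇z| = √(a² + b²) = √(0.03527 + 0.03172) = 0.25882.
True dip = arctan(0.25882) = 14.51°, dipping toward NE (azimuth ≈ 047°).

14.51°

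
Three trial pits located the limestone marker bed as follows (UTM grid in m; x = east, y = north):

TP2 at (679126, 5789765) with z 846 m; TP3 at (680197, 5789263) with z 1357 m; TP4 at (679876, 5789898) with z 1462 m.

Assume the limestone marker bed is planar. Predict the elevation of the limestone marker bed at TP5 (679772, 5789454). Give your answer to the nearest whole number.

1150 m

Two edge vectors: TP2→TP3 = (1071, -502, 511), TP2→TP4 = (750, 133, 616).
Normal n = (TP2→TP3) × (TP2→TP4) = (-377195, -276486, 518943).
So ∂z/∂x = −n_x/n_z = 0.72685247 and ∂z/∂y = −n_y/n_z = 0.53278684.
Intercept c from TP2: 846 − 493624.41 − 3084710.59 = −3577489.00.
At (679772, 5789454): z = 494094.0 + 3084544.9 − 3577489.00 = 1149.8 m.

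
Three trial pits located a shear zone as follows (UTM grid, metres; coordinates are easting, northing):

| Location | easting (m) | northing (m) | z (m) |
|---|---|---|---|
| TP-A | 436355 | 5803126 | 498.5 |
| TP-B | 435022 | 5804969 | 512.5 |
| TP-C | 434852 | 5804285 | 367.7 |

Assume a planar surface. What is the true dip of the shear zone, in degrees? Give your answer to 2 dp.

Two edge vectors: TP-A→TP-B = (-1333, 1843, 14), TP-A→TP-C = (-1503, 1159, -130.8).
Normal n = (TP-A→TP-B) × (TP-A→TP-C) = (-257290.4, -195398.4, 1225082).
So ∂z/∂easting = −n_x/n_z = 0.21002 and ∂z/∂northing = −n_y/n_z = 0.15950.
Gradient magnitude |∇z| = √(a² + b²) = √(0.04411 + 0.02544) = 0.26372.
True dip = arctan(0.26372) = 14.77°, dipping toward SW (azimuth ≈ 233°).

14.77°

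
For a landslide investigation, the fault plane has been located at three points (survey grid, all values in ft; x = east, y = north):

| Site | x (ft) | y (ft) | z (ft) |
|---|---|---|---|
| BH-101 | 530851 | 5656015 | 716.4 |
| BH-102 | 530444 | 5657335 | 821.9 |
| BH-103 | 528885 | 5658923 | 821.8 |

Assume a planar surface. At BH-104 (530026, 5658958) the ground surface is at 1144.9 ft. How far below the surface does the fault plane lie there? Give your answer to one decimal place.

Two edge vectors: BH-101→BH-102 = (-407, 1320, 105.5), BH-101→BH-103 = (-1966, 2908, 105.4).
Normal n = (BH-101→BH-102) × (BH-101→BH-103) = (-167666, -164515.2, 1411564).
So ∂z/∂x = −n_x/n_z = 0.118780303 and ∂z/∂y = −n_y/n_z = 0.116548169.
Intercept c from BH-101: 716.4 − 63054.64 − 659198.19 = −721536.44.
At (530026, 5658958): z_contact = 62956.65 + 659541.19 − 721536.44 = 961.41 ft.
Depth below ground = 1144.9 − 961.41 = 183.5 ft.

183.5 ft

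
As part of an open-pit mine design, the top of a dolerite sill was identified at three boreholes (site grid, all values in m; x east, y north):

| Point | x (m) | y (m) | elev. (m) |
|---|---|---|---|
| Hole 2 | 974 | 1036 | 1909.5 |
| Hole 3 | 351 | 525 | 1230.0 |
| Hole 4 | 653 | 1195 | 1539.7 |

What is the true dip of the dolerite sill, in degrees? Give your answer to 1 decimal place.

Two edge vectors: Hole 2→Hole 3 = (-623, -511, -679.5), Hole 2→Hole 4 = (-321, 159, -369.8).
Normal n = (Hole 2→Hole 3) × (Hole 2→Hole 4) = (297008.3, -12265.9, -263088).
So ∂z/∂x = −n_x/n_z = 1.12893 and ∂z/∂y = −n_y/n_z = −0.04662.
Gradient magnitude |∇z| = √(a² + b²) = √(1.27449 + 0.00217) = 1.12989.
True dip = arctan(1.12989) = 48.5°, dipping toward W (azimuth ≈ 272°).

48.5°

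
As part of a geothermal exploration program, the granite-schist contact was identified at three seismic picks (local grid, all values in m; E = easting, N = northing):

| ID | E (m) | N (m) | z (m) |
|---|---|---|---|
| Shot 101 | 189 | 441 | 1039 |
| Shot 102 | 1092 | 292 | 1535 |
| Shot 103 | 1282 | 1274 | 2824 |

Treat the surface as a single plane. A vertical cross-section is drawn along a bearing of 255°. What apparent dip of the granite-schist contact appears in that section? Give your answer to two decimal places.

Let the plane be z = a·E + b·N + c.
Shot 102−Shot 101: 903a − 149b = 496;  Shot 103−Shot 101: 1093a + 833b = 1785.
Solving gives a = 0.74218, b = 1.16903.
Unit vector along 255° is (sin 255°, cos 255°) = (-0.9659, -0.2588).
Slope in that direction = a·(-0.9659) + b·(-0.2588) = −1.01945.
Apparent dip = arctan|1.01945| = 45.55° (true dip is 54.2°, so apparent ≤ true as expected).

45.55°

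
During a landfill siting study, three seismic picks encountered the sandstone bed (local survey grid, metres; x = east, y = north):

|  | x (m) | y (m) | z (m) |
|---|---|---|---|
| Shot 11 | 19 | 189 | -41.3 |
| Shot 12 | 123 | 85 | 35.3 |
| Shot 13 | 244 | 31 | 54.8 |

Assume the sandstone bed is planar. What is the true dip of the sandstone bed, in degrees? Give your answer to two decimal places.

Let the plane be z = a·x + b·y + c.
Shot 12−Shot 11: 104a − 104b = 76.6;  Shot 13−Shot 11: 225a − 158b = 96.1.
Solving gives a = −0.30258, b = −1.03912.
Gradient magnitude |∇z| = √(a² + b²) = √(0.09156 + 1.07977) = 1.08228.
True dip = arctan(1.08228) = 47.26°, dipping toward NNE (azimuth ≈ 016°).

47.26°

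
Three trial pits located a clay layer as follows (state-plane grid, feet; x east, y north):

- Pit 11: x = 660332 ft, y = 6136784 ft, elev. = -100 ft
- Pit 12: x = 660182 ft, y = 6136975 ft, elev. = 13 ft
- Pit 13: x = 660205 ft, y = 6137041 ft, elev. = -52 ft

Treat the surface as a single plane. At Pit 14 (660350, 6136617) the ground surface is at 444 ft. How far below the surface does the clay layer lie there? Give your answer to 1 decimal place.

Let the plane be z = a·x + b·y + c.
Pit 12−Pit 11: −150a + 191b = 113;  Pit 13−Pit 11: −127a + 257b = 48.
Solving gives a = −1.390400896, b = −0.500314839.
Then c = -100 − a·660332 − b·6136784 = 3988350.31.
At (660350, 6136617): z_contact = −918151.23 − 3070240.55 + 3988350.31 = -41.47 ft.
Depth below ground = 444 − (-41.47) = 485.5 ft.

485.5 ft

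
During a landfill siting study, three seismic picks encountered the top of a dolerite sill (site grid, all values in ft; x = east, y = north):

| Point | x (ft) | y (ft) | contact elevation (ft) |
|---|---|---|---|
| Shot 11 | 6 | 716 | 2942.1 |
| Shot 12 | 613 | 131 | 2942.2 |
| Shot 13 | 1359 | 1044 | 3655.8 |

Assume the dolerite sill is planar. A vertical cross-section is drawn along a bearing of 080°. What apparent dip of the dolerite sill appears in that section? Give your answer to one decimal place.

Two edge vectors: Shot 11→Shot 12 = (607, -585, 0.1), Shot 11→Shot 13 = (1353, 328, 713.7).
Normal n = (Shot 11→Shot 12) × (Shot 11→Shot 13) = (-417547.3, -433080.6, 990601).
So ∂z/∂x = −n_x/n_z = 0.42151 and ∂z/∂y = −n_y/n_z = 0.43719.
Unit vector along 080° is (sin 80°, cos 80°) = (0.9848, 0.1736).
Slope in that direction = a·(0.9848) + b·(0.1736) = 0.49102.
Apparent dip = arctan|0.49102| = 26.2° (true dip is 31.3°, so apparent ≤ true as expected).

26.2°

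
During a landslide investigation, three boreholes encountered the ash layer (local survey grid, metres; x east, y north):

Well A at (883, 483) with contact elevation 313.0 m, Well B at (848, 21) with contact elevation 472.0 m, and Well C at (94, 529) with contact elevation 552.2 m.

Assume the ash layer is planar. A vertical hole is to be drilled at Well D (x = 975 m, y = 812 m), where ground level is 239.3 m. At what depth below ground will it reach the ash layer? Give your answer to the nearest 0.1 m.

Two edge vectors: Well A→Well B = (-35, -462, 159), Well A→Well C = (-789, 46, 239.2).
Normal n = (Well A→Well B) × (Well A→Well C) = (-117824.4, -117079, -366128).
So ∂z/∂x = −n_x/n_z = −0.32181 and ∂z/∂y = −n_y/n_z = −0.31978.
Intercept c from Well A: 313 + 284.16 + 154.45 = 751.61.
At (975, 812): z_contact = −313.77 − 259.66 + 751.61 = 178.19 m.
Depth below ground = 239.3 − 178.19 = 61.1 m.

61.1 m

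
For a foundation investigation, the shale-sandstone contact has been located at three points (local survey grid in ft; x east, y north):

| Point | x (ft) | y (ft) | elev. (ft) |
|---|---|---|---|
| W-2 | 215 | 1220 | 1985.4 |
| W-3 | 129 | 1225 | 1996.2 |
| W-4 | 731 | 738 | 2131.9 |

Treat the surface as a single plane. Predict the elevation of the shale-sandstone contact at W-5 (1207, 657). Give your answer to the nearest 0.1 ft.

Two edge vectors: W-2→W-3 = (-86, 5, 10.8), W-2→W-4 = (516, -482, 146.5).
Normal n = (W-2→W-3) × (W-2→W-4) = (5938.1, 18171.8, 38872).
So ∂z/∂x = −n_x/n_z = −0.152760 and ∂z/∂y = −n_y/n_z = −0.467478.
Intercept c from W-2: 1985.4 + 32.84 + 570.32 = 2588.57.
At (1207, 657): z = −184.4 − 307.1 + 2588.57 = 2097.1 ft.

2097.1 ft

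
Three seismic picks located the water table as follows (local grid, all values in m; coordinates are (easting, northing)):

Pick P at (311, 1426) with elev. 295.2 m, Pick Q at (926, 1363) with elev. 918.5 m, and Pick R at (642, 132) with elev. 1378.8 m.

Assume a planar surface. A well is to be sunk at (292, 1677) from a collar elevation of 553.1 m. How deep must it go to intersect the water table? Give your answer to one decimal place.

425.0 m

Let the plane be z = a·E + b·N + c.
Pick Q−Pick P: 615a − 63b = 623.3;  Pick R−Pick P: 331a − 1294b = 1083.6.
Solving gives a = 0.952677, b = −0.593713.
Then c = 295.2 − a·311 − b·1426 = 845.55.
At (292, 1677): z_contact = 278.18 − 995.66 + 845.55 = 128.08 m.
Depth below ground = 553.1 − 128.08 = 425.0 m.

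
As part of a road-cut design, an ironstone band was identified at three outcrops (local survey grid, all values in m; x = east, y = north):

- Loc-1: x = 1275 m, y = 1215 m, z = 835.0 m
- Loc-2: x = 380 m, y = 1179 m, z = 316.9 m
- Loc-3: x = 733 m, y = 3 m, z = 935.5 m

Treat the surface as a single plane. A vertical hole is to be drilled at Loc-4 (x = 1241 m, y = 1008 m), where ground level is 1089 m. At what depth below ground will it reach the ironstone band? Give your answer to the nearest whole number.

202 m

Let the plane be z = a·x + b·y + c.
Loc-2−Loc-1: −895a − 36b = −518.1;  Loc-3−Loc-1: −542a − 1212b = 100.5.
Solving gives a = 0.59288, b = −0.34805.
Then c = 835 − a·1275 − b·1215 = 501.96.
At (1241, 1008): z_contact = 735.8 − 350.8 + 501.96 = 886.9 m.
Depth below ground = 1089 − 886.9 = 202 m.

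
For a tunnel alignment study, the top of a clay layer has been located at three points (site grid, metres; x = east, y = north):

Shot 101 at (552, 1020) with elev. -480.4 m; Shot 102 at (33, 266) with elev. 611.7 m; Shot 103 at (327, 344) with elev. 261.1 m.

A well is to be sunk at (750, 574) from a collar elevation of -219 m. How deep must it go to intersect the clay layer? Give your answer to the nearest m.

115 m

Two edge vectors: Shot 101→Shot 102 = (-519, -754, 1092.1), Shot 101→Shot 103 = (-225, -676, 741.5).
Normal n = (Shot 101→Shot 102) × (Shot 101→Shot 103) = (179168.6, 139116, 181194).
So ∂z/∂x = −n_x/n_z = −0.98882 and ∂z/∂y = −n_y/n_z = −0.76777.
Intercept c from Shot 101: -480.4 + 545.83 + 783.13 = 848.56.
At (750, 574): z_contact = −741.6 − 440.7 + 848.56 = -333.8 m.
Depth below ground = -219 − (-333.8) = 115 m.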